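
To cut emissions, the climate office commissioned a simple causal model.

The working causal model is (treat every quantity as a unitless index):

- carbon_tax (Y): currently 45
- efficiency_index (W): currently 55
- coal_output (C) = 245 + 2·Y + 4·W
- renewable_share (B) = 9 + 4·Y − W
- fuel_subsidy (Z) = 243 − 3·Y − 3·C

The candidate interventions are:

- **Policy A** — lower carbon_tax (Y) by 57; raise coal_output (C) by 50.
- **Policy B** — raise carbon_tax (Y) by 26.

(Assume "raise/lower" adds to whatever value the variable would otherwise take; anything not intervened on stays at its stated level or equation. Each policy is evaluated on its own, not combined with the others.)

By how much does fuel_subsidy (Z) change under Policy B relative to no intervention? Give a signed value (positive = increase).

-234

Baseline:
  Y = 45
  W = 55
  C = 245 + 2·45 + 4·55 = 555
  Z = 243 − 3·45 − 3·555 = -1557
Policy B (Y + 26):
  Y = 45 + 26 = 71
  W = 55
  C = 245 + 2·71 + 4·55 = 607
  Z = 243 − 3·71 − 3·607 = -1791
Change in Z: -1791 − (-1557) = -234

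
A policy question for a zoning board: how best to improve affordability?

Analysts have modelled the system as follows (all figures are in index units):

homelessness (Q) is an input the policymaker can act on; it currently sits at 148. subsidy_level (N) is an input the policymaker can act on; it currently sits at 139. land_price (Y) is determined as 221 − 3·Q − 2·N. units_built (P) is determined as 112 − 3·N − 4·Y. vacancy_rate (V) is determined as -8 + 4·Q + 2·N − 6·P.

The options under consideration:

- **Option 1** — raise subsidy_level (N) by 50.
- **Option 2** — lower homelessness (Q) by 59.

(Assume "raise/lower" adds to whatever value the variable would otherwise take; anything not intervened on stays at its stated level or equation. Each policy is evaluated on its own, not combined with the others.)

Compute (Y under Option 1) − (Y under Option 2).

Option 1 (N + 50):
  Q = 148
  N = 139 + 50 = 189
  Y = 221 − 3·148 − 2·189 = -601
Option 2 (Q − 59):
  Q = 148 − 59 = 89
  N = 139
  Y = 221 − 3·89 − 2·139 = -324
Y: -601 − (-324) = -277

-277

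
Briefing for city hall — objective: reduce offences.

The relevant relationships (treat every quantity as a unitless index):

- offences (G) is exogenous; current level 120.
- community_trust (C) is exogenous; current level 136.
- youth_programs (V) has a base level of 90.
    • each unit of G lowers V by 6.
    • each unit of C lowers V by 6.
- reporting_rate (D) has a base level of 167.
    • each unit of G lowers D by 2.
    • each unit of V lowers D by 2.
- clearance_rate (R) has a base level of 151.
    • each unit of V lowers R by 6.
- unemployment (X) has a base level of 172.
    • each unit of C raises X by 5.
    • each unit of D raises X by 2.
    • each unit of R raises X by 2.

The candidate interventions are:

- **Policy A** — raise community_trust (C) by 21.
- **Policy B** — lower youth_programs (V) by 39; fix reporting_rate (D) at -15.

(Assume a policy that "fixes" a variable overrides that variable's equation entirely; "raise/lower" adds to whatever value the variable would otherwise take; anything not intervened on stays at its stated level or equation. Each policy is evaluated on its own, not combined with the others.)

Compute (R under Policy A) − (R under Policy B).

Policy A (C + 21):
  G = 120
  C = 136 + 21 = 157
  V = 90 − 6·120 − 6·157 = -1572
  R = 151 − 6·(-1572) = 9583
Policy B (V − 39, D := -15):
  G = 120
  C = 136
  V = 90 − 6·120 − 6·136 (−39 from intervention) = -1485
  R = 151 − 6·(-1485) = 9061
R: 9583 − 9061 = 522

522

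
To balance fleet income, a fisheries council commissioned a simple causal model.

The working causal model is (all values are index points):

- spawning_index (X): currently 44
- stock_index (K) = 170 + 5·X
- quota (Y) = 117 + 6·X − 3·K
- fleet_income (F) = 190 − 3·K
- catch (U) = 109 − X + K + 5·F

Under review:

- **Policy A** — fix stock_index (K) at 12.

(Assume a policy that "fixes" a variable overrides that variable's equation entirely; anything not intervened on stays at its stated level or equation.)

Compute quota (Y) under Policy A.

345

Policy A (K := 12):
  X = 44
  K = 12
  Y = 117 + 6·44 − 3·12 = 345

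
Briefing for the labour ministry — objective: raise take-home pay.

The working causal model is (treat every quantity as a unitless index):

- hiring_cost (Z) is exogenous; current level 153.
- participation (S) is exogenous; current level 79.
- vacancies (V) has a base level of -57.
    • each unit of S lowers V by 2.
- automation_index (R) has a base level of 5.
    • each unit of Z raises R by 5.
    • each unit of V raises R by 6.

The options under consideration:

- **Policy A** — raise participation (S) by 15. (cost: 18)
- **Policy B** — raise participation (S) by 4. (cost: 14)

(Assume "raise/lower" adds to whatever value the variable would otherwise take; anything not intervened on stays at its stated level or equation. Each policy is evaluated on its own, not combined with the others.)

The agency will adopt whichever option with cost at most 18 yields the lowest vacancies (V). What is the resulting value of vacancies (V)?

-245

Policy A (S + 15):
  S = 79 + 15 = 94
  V = -57 − 2·94 = -245
Policy B (S + 4):
  S = 79 + 4 = 83
  V = -57 − 2·83 = -223
Comparing — Policy A: V=-245, Policy B: V=-223. Lowest is -245 (Policy A).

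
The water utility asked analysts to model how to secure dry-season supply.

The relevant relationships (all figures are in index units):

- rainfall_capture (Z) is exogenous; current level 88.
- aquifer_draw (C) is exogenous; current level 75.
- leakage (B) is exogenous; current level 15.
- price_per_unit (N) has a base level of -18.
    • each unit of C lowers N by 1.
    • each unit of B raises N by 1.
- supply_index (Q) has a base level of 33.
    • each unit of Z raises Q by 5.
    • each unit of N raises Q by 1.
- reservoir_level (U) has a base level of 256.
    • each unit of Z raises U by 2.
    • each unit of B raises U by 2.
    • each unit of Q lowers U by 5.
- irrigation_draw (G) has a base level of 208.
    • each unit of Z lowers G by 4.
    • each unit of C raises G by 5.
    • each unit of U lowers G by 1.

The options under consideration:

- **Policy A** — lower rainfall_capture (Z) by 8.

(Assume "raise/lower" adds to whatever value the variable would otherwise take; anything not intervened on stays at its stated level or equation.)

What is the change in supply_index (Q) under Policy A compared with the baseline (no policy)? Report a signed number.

-40

Baseline:
  Z = 88
  C = 75
  B = 15
  N = -18 − 75 + 15 = -78
  Q = 33 + 5·88 + (-78) = 395
Policy A (Z − 8):
  Z = 88 − 8 = 80
  C = 75
  B = 15
  N = -18 − 75 + 15 = -78
  Q = 33 + 5·80 + (-78) = 355
Change in Q: 355 − 395 = -40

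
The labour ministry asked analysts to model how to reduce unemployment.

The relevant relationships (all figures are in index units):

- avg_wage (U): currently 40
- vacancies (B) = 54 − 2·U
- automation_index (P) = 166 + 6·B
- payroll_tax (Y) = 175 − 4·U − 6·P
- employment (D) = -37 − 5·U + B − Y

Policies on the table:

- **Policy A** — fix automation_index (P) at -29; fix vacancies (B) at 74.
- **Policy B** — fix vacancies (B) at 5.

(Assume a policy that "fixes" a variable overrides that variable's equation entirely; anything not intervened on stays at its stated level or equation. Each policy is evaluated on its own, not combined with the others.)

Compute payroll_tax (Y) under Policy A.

Policy A (P := -29, B := 74):
  U = 40
  B = 74
  P = -29
  Y = 175 − 4·40 − 6·(-29) = 189

189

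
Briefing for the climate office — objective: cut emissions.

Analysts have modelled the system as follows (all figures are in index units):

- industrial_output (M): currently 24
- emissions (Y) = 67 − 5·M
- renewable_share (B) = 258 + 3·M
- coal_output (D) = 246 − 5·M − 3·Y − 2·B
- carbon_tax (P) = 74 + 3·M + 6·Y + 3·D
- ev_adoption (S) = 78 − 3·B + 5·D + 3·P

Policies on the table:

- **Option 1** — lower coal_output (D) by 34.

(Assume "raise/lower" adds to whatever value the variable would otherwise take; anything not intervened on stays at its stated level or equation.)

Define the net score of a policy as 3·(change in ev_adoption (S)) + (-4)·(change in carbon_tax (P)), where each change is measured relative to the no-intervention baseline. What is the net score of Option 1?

-1020

Baseline:
  M = 24
  Y = 67 − 5·24 = -53
  B = 258 + 3·24 = 330
  D = 246 − 5·24 − 3·(-53) − 2·330 = -375
  P = 74 + 3·24 + 6·(-53) + 3·(-375) = -1297
  S = 78 − 3·330 + 5·(-375) + 3·(-1297) = -6678
Option 1 (D − 34):
  M = 24
  Y = 67 − 5·24 = -53
  B = 258 + 3·24 = 330
  D = 246 − 5·24 − 3·(-53) − 2·330 (−34 from intervention) = -409
  P = 74 + 3·24 + 6·(-53) + 3·(-409) = -1399
  S = 78 − 3·330 + 5·(-409) + 3·(-1399) = -7154
ΔS = -7154 − (-6678) = -476; ΔP = -1399 − (-1297) = -102
Score = 3·(-476) + (-4)·(-102) = -1020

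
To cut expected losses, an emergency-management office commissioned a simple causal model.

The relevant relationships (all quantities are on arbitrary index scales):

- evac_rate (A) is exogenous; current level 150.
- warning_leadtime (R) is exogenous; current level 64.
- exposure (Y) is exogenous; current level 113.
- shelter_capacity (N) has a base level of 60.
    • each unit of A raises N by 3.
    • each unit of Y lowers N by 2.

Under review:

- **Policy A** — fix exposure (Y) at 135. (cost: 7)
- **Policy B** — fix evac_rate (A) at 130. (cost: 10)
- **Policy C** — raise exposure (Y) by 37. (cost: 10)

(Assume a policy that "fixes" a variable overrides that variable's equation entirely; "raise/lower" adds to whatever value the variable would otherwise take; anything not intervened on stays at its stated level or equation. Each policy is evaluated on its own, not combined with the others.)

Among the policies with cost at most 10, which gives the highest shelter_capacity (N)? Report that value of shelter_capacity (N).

240

Policy A (Y := 135):
  A = 150
  Y = 135
  N = 60 + 3·150 − 2·135 = 240
Policy B (A := 130):
  A = 130
  Y = 113
  N = 60 + 3·130 − 2·113 = 224
Policy C (Y + 37):
  A = 150
  Y = 113 + 37 = 150
  N = 60 + 3·150 − 2·150 = 210
Comparing — Policy A: N=240, Policy B: N=224, Policy C: N=210. Highest is 240 (Policy A).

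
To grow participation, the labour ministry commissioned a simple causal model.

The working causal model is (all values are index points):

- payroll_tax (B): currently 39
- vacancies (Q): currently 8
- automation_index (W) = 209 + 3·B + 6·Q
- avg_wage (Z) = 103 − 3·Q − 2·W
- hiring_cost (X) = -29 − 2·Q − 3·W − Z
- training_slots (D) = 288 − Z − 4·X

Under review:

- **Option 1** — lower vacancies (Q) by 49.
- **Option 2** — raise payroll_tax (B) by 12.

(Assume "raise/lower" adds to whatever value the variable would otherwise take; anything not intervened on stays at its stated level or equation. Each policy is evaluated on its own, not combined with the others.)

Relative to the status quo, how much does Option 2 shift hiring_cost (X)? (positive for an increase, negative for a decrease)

-36

Baseline:
  B = 39
  Q = 8
  W = 209 + 3·39 + 6·8 = 374
  Z = 103 − 3·8 − 2·374 = -669
  X = -29 − 2·8 − 3·374 − (-669) = -498
Option 2 (B + 12):
  B = 39 + 12 = 51
  Q = 8
  W = 209 + 3·51 + 6·8 = 410
  Z = 103 − 3·8 − 2·410 = -741
  X = -29 − 2·8 − 3·410 − (-741) = -534
Change in X: -534 − (-498) = -36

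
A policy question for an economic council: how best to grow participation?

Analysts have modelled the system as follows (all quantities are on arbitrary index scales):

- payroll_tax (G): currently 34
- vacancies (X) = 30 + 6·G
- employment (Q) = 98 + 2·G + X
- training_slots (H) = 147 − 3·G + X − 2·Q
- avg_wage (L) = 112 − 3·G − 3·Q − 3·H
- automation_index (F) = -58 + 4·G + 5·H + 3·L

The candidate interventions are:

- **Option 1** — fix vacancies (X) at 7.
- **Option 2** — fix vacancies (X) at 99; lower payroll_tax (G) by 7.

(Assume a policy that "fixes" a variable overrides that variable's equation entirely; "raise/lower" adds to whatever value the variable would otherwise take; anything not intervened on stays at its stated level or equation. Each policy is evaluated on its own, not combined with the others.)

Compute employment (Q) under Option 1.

173

Option 1 (X := 7):
  G = 34
  X = 7
  Q = 98 + 2·34 + 7 = 173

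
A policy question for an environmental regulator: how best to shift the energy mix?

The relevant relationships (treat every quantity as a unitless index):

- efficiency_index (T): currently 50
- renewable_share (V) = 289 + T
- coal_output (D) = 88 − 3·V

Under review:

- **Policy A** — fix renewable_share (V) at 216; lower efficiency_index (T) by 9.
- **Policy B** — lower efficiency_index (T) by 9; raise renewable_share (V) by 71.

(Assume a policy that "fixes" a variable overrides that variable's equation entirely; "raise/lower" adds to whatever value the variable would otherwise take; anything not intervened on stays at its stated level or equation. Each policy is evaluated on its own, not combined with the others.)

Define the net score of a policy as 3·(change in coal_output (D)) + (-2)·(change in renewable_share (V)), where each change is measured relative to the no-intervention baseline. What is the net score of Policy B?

Baseline:
  T = 50
  V = 289 + 50 = 339
  D = 88 − 3·339 = -929
Policy B (T − 9, V + 71):
  T = 50 − 9 = 41
  V = 289 + 41 (+71 from intervention) = 401
  D = 88 − 3·401 = -1115
ΔD = -1115 − (-929) = -186; ΔV = 401 − 339 = 62
Score = 3·(-186) + (-2)·62 = -682

-682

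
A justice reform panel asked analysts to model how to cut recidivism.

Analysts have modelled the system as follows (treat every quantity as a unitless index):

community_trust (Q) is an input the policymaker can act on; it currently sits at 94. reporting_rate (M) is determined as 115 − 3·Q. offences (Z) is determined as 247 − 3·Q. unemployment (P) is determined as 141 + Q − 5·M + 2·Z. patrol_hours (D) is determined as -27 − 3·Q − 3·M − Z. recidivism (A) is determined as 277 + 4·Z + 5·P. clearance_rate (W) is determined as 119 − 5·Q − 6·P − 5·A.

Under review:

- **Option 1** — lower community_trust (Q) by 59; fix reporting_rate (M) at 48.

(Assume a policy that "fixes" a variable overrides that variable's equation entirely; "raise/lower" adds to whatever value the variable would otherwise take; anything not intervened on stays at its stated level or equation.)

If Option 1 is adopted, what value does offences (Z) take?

Option 1 (Q − 59, M := 48):
  Q = 94 − 59 = 35
  Z = 247 − 3·35 = 142

142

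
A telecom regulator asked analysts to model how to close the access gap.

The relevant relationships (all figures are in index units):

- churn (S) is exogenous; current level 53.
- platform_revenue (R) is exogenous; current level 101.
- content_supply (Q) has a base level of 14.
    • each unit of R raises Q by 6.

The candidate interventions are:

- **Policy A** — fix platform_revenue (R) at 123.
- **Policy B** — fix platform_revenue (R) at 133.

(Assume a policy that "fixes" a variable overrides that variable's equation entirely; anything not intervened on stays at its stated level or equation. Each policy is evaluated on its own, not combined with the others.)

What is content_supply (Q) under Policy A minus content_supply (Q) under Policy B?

-60

Policy A (R := 123):
  R = 123
  Q = 14 + 6·123 = 752
Policy B (R := 133):
  R = 133
  Q = 14 + 6·133 = 812
Q: 752 − 812 = -60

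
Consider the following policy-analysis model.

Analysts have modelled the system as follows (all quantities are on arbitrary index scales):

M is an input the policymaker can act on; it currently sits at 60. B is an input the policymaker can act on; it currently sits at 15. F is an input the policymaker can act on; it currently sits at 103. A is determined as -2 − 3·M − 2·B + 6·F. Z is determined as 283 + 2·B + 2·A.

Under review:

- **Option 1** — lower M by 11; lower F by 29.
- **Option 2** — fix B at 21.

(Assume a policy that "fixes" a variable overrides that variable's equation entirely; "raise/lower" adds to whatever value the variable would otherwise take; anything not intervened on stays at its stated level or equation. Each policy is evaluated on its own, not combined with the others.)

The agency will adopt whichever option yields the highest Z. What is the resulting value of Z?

Option 1 (M − 11, F − 29):
  M = 60 − 11 = 49
  B = 15
  F = 103 − 29 = 74
  A = -2 − 3·49 − 2·15 + 6·74 = 265
  Z = 283 + 2·15 + 2·265 = 843
Option 2 (B := 21):
  M = 60
  B = 21
  F = 103
  A = -2 − 3·60 − 2·21 + 6·103 = 394
  Z = 283 + 2·21 + 2·394 = 1113
Comparing — Option 1: Z=843, Option 2: Z=1113. Highest is 1113 (Option 2).

1113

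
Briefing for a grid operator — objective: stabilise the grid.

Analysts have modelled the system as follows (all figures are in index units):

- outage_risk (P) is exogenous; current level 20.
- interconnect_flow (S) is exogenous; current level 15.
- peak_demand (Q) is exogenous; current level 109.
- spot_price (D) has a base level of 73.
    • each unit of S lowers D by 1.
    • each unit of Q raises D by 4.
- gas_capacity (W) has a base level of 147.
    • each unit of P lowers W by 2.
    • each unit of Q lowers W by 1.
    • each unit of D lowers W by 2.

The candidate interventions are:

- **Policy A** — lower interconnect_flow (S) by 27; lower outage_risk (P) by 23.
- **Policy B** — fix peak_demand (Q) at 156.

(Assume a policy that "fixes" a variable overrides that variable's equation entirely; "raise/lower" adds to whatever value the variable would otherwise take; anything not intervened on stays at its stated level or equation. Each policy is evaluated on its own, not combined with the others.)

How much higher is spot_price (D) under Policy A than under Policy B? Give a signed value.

Policy A (S − 27, P − 23):
  S = 15 − 27 = -12
  Q = 109
  D = 73 − (-12) + 4·109 = 521
Policy B (Q := 156):
  S = 15
  Q = 156
  D = 73 − 15 + 4·156 = 682
D: 521 − 682 = -161

-161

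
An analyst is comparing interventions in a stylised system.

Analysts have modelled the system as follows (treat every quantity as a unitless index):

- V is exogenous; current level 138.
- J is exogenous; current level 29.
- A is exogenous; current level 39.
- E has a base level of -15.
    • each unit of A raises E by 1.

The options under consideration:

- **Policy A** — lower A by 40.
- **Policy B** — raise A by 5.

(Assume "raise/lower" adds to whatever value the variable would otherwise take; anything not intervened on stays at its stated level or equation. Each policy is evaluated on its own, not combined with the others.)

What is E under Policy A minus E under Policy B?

-45

Policy A (A − 40):
  A = 39 − 40 = -1
  E = -15 + (-1) = -16
Policy B (A + 5):
  A = 39 + 5 = 44
  E = -15 + 44 = 29
E: -16 − 29 = -45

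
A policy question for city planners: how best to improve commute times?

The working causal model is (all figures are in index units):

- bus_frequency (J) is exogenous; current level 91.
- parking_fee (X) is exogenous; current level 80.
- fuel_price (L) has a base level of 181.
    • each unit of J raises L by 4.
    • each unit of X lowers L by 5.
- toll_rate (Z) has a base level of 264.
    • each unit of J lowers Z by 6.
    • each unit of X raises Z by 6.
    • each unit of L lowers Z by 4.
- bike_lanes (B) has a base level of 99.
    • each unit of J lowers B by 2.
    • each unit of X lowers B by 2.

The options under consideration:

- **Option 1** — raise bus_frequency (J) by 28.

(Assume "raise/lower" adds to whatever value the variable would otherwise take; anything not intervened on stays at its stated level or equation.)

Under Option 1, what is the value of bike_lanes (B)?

-299

Option 1 (J + 28):
  J = 91 + 28 = 119
  X = 80
  B = 99 − 2·119 − 2·80 = -299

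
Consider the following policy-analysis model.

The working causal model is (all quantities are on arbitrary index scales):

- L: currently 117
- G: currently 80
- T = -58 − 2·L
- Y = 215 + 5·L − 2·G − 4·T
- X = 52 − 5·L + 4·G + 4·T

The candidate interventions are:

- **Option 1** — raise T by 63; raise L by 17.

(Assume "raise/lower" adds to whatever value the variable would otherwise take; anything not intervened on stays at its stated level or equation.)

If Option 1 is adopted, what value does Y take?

1777

Option 1 (T + 63, L + 17):
  L = 117 + 17 = 134
  G = 80
  T = -58 − 2·134 (+63 from intervention) = -263
  Y = 215 + 5·134 − 2·80 − 4·(-263) = 1777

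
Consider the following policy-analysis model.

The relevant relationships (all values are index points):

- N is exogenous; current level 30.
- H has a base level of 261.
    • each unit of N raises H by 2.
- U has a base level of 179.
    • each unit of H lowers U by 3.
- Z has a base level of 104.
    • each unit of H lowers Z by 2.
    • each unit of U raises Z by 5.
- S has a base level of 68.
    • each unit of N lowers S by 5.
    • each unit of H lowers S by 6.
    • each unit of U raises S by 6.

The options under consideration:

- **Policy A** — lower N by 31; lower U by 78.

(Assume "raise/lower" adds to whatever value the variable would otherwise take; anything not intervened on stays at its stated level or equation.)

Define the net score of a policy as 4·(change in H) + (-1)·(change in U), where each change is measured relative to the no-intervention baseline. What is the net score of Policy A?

Baseline:
  N = 30
  H = 261 + 2·30 = 321
  U = 179 − 3·321 = -784
Policy A (N − 31, U − 78):
  N = 30 − 31 = -1
  H = 261 + 2·(-1) = 259
  U = 179 − 3·259 (−78 from intervention) = -676
ΔH = 259 − 321 = -62; ΔU = -676 − (-784) = 108
Score = 4·(-62) + (-1)·108 = -356

-356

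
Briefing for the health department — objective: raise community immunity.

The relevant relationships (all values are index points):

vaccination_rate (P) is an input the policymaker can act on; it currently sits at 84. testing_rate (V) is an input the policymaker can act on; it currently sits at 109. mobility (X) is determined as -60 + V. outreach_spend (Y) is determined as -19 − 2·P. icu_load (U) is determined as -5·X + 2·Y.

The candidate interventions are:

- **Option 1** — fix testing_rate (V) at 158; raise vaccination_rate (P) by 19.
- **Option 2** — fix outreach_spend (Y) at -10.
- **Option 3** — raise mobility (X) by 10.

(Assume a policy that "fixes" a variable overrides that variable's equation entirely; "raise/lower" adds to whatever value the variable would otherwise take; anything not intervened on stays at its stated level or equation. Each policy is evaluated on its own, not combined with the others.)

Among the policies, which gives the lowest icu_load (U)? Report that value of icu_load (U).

-940

Option 1 (V := 158, P + 19):
  P = 84 + 19 = 103
  V = 158
  X = -60 + 158 = 98
  Y = -19 − 2·103 = -225
  U = 0 − 5·98 + 2·(-225) = -940
Option 2 (Y := -10):
  P = 84
  V = 109
  X = -60 + 109 = 49
  Y = -10
  U = 0 − 5·49 + 2·(-10) = -265
Option 3 (X + 10):
  P = 84
  V = 109
  X = -60 + 109 (+10 from intervention) = 59
  Y = -19 − 2·84 = -187
  U = 0 − 5·59 + 2·(-187) = -669
Comparing — Option 1: U=-940, Option 2: U=-265, Option 3: U=-669. Lowest is -940 (Option 1).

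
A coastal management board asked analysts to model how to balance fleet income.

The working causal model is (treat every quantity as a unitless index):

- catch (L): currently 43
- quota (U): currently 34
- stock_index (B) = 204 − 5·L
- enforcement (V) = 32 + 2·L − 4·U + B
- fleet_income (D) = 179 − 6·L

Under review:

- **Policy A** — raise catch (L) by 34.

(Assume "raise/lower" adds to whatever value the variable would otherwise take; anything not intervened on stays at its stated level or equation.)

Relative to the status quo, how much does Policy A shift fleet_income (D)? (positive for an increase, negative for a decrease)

-204

Baseline:
  L = 43
  D = 179 − 6·43 = -79
Policy A (L + 34):
  L = 43 + 34 = 77
  D = 179 − 6·77 = -283
Change in D: -283 − (-79) = -204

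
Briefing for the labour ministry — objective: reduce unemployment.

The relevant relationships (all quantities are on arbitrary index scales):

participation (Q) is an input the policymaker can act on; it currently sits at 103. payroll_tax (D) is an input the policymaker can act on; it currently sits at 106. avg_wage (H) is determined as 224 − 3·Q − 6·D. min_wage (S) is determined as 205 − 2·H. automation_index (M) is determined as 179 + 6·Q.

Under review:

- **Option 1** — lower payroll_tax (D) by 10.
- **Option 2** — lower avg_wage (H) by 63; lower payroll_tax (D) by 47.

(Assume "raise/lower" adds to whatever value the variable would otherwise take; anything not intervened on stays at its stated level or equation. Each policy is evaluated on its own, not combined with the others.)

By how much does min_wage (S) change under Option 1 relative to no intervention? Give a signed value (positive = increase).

Baseline:
  Q = 103
  D = 106
  H = 224 − 3·103 − 6·106 = -721
  S = 205 − 2·(-721) = 1647
Option 1 (D − 10):
  Q = 103
  D = 106 − 10 = 96
  H = 224 − 3·103 − 6·96 = -661
  S = 205 − 2·(-661) = 1527
Change in S: 1527 − 1647 = -120

-120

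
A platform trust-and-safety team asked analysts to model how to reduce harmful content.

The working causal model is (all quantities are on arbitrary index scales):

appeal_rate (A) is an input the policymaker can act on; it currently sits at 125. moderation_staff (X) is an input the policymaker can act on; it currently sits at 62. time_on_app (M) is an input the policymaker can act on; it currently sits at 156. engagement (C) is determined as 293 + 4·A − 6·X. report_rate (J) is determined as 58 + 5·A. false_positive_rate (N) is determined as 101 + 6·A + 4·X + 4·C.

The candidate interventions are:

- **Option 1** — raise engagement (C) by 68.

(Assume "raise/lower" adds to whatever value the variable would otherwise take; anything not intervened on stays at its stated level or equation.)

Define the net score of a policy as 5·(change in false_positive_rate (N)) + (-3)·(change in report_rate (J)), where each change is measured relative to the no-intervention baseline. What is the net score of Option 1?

1360

Baseline:
  A = 125
  X = 62
  C = 293 + 4·125 − 6·62 = 421
  J = 58 + 5·125 = 683
  N = 101 + 6·125 + 4·62 + 4·421 = 2783
Option 1 (C + 68):
  A = 125
  X = 62
  C = 293 + 4·125 − 6·62 (+68 from intervention) = 489
  J = 58 + 5·125 = 683
  N = 101 + 6·125 + 4·62 + 4·489 = 3055
ΔN = 3055 − 2783 = 272; ΔJ = 683 − 683 = 0
Score = 5·272 + (-3)·0 = 1360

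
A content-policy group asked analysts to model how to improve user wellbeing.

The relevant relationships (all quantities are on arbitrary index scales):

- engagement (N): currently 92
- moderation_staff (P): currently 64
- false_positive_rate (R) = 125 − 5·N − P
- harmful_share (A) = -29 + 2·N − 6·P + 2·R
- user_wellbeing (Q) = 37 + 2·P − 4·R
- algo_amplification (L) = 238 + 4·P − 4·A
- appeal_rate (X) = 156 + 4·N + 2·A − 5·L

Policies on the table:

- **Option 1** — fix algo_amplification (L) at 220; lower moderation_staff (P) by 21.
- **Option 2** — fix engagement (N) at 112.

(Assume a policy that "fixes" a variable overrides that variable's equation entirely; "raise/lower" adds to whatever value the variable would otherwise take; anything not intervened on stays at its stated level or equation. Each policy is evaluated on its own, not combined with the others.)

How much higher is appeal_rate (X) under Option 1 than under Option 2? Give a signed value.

25686

Option 1 (L := 220, P − 21):
  N = 92
  P = 64 − 21 = 43
  R = 125 − 5·92 − 43 = -378
  A = -29 + 2·92 − 6·43 + 2·(-378) = -859
  L = 220
  X = 156 + 4·92 + 2·(-859) − 5·220 = -2294
Option 2 (N := 112):
  N = 112
  P = 64
  R = 125 − 5·112 − 64 = -499
  A = -29 + 2·112 − 6·64 + 2·(-499) = -1187
  L = 238 + 4·64 − 4·(-1187) = 5242
  X = 156 + 4·112 + 2·(-1187) − 5·5242 = -27980
X: -2294 − (-27980) = 25686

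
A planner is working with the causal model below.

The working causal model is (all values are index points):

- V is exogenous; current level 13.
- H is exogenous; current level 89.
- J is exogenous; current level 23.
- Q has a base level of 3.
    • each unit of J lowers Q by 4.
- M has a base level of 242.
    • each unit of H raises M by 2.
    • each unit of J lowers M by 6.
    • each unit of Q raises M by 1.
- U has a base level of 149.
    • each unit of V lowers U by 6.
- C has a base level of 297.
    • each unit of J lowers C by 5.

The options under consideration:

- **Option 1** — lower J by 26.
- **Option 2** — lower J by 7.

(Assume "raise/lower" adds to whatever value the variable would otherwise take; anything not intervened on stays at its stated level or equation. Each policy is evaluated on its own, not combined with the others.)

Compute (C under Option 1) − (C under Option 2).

Option 1 (J − 26):
  J = 23 − 26 = -3
  C = 297 − 5·(-3) = 312
Option 2 (J − 7):
  J = 23 − 7 = 16
  C = 297 − 5·16 = 217
C: 312 − 217 = 95

95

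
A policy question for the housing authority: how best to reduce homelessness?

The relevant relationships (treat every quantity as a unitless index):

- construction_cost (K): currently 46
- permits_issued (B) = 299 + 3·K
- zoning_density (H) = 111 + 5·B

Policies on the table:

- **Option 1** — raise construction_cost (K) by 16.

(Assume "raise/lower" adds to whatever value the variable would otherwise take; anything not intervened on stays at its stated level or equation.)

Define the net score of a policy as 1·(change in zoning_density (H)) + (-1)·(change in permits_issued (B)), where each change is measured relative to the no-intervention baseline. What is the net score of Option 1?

Baseline:
  K = 46
  B = 299 + 3·46 = 437
  H = 111 + 5·437 = 2296
Option 1 (K + 16):
  K = 46 + 16 = 62
  B = 299 + 3·62 = 485
  H = 111 + 5·485 = 2536
ΔH = 2536 − 2296 = 240; ΔB = 485 − 437 = 48
Score = 1·240 + (-1)·48 = 192

192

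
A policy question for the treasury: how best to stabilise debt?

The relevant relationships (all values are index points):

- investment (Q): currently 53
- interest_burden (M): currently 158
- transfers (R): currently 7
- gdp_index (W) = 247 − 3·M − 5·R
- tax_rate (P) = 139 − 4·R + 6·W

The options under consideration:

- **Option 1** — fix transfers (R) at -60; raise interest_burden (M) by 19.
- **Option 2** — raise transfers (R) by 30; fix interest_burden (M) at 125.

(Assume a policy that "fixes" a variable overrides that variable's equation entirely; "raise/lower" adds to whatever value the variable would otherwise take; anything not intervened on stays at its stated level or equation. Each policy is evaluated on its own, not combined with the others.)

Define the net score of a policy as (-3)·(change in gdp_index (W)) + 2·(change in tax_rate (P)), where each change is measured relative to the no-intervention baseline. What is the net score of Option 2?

Baseline:
  M = 158
  R = 7
  W = 247 − 3·158 − 5·7 = -262
  P = 139 − 4·7 + 6·(-262) = -1461
Option 2 (R + 30, M := 125):
  M = 125
  R = 7 + 30 = 37
  W = 247 − 3·125 − 5·37 = -313
  P = 139 − 4·37 + 6·(-313) = -1887
ΔW = -313 − (-262) = -51; ΔP = -1887 − (-1461) = -426
Score = (-3)·(-51) + 2·(-426) = -699

-699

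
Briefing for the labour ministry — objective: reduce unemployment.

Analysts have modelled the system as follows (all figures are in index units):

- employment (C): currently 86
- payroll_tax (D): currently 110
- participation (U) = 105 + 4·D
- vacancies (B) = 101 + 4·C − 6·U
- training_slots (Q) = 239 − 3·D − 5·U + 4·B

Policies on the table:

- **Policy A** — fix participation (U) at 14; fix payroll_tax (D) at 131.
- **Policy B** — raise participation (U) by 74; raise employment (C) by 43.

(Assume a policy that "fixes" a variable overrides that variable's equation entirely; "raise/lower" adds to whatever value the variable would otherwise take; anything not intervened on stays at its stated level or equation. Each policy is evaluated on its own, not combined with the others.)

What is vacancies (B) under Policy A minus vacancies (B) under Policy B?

Policy A (U := 14, D := 131):
  C = 86
  D = 131
  U = 14
  B = 101 + 4·86 − 6·14 = 361
Policy B (U + 74, C + 43):
  C = 86 + 43 = 129
  D = 110
  U = 105 + 4·110 (+74 from intervention) = 619
  B = 101 + 4·129 − 6·619 = -3097
B: 361 − (-3097) = 3458

3458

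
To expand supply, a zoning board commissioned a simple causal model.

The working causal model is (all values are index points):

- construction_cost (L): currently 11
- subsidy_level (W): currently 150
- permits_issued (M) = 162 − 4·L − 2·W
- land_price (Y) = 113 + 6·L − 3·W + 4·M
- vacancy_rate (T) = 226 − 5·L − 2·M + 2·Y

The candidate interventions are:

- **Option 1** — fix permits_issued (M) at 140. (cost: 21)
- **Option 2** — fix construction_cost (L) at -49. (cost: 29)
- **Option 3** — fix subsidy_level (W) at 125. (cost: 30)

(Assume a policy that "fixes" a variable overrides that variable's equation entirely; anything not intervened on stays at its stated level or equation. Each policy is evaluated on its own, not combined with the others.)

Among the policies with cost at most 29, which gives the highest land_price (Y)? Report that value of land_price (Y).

289

Option 1 (M := 140):
  L = 11
  W = 150
  M = 140
  Y = 113 + 6·11 − 3·150 + 4·140 = 289
Option 2 (L := -49):
  L = -49
  W = 150
  M = 162 − 4·(-49) − 2·150 = 58
  Y = 113 + 6·(-49) − 3·150 + 4·58 = -399
Comparing — Option 1: Y=289, Option 2: Y=-399. Highest is 289 (Option 1).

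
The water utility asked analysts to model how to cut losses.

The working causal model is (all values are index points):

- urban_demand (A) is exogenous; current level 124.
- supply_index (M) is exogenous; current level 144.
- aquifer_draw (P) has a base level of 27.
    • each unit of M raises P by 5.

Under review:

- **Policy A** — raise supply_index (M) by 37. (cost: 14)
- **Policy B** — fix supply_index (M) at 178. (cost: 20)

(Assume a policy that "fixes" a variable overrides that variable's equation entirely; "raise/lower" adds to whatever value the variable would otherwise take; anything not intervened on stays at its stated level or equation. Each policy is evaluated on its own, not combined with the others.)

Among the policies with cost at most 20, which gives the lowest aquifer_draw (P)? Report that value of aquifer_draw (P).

917

Policy A (M + 37):
  M = 144 + 37 = 181
  P = 27 + 5·181 = 932
Policy B (M := 178):
  M = 178
  P = 27 + 5·178 = 917
Comparing — Policy A: P=932, Policy B: P=917. Lowest is 917 (Policy B).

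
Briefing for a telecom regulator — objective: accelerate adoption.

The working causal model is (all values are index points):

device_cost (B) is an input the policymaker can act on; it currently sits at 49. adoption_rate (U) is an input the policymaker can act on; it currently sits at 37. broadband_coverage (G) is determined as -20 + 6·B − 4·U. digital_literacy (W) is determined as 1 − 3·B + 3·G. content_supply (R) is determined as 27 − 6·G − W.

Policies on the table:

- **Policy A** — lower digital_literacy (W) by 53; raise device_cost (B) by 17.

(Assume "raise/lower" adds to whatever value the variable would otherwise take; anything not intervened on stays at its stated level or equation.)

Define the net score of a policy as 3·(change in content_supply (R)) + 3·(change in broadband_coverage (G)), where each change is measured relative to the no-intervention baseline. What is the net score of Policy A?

Baseline:
  B = 49
  U = 37
  G = -20 + 6·49 − 4·37 = 126
  W = 1 − 3·49 + 3·126 = 232
  R = 27 − 6·126 − 232 = -961
Policy A (W − 53, B + 17):
  B = 49 + 17 = 66
  U = 37
  G = -20 + 6·66 − 4·37 = 228
  W = 1 − 3·66 + 3·228 (−53 from intervention) = 434
  R = 27 − 6·228 − 434 = -1775
ΔR = -1775 − (-961) = -814; ΔG = 228 − 126 = 102
Score = 3·(-814) + 3·102 = -2136

-2136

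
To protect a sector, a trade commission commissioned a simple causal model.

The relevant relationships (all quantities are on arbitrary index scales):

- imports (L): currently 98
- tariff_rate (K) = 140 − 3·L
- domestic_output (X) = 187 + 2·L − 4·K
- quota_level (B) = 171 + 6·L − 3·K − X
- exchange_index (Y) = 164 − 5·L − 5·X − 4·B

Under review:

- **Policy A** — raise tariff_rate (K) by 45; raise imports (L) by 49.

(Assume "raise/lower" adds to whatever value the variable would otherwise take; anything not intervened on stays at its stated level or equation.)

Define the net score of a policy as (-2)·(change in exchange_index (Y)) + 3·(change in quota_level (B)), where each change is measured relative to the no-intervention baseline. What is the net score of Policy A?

6584

Baseline:
  L = 98
  K = 140 − 3·98 = -154
  X = 187 + 2·98 − 4·(-154) = 999
  B = 171 + 6·98 − 3·(-154) − 999 = 222
  Y = 164 − 5·98 − 5·999 − 4·222 = -6209
Policy A (K + 45, L + 49):
  L = 98 + 49 = 147
  K = 140 − 3·147 (+45 from intervention) = -256
  X = 187 + 2·147 − 4·(-256) = 1505
  B = 171 + 6·147 − 3·(-256) − 1505 = 316
  Y = 164 − 5·147 − 5·1505 − 4·316 = -9360
ΔY = -9360 − (-6209) = -3151; ΔB = 316 − 222 = 94
Score = (-2)·(-3151) + 3·94 = 6584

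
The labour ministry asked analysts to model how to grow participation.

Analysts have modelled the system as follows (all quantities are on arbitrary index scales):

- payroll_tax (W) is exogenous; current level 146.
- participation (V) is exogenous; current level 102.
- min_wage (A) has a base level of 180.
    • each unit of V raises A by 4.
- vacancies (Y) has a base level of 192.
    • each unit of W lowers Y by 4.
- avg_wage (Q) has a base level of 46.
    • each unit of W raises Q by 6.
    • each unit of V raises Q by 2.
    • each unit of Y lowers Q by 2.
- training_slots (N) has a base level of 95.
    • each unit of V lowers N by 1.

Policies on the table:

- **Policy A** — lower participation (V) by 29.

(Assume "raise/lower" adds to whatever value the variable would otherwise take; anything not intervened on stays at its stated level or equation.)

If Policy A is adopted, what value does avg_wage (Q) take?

Policy A (V − 29):
  W = 146
  V = 102 − 29 = 73
  Y = 192 − 4·146 = -392
  Q = 46 + 6·146 + 2·73 − 2·(-392) = 1852

1852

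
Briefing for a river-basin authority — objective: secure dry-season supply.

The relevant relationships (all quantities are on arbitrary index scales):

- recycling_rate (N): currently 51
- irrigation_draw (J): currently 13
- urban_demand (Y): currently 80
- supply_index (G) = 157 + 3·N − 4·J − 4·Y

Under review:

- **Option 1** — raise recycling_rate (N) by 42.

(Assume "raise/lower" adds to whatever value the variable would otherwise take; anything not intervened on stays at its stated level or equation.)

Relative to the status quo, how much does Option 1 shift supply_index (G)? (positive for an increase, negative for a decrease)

Baseline:
  N = 51
  J = 13
  Y = 80
  G = 157 + 3·51 − 4·13 − 4·80 = -62
Option 1 (N + 42):
  N = 51 + 42 = 93
  J = 13
  Y = 80
  G = 157 + 3·93 − 4·13 − 4·80 = 64
Change in G: 64 − (-62) = 126

126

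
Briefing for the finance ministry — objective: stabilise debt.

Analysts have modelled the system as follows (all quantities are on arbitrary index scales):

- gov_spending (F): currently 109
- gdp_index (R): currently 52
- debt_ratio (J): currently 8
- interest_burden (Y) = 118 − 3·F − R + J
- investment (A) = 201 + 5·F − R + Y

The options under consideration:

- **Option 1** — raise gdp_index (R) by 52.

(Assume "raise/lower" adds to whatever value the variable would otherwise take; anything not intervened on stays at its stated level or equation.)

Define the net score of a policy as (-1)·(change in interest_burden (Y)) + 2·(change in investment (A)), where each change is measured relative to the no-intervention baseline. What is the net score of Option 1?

Baseline:
  F = 109
  R = 52
  J = 8
  Y = 118 − 3·109 − 52 + 8 = -253
  A = 201 + 5·109 − 52 + (-253) = 441
Option 1 (R + 52):
  F = 109
  R = 52 + 52 = 104
  J = 8
  Y = 118 − 3·109 − 104 + 8 = -305
  A = 201 + 5·109 − 104 + (-305) = 337
ΔY = -305 − (-253) = -52; ΔA = 337 − 441 = -104
Score = (-1)·(-52) + 2·(-104) = -156

-156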